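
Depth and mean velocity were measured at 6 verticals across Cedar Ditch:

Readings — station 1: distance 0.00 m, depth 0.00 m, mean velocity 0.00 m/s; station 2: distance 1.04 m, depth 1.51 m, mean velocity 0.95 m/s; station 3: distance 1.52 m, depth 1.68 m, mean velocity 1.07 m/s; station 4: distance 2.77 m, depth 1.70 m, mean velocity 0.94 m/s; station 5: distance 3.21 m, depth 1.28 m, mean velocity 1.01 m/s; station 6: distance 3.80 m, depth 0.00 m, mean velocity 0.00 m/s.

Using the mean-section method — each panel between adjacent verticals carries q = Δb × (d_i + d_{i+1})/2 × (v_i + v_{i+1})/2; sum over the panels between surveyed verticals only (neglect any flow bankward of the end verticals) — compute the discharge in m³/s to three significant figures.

4.10 m³/s

Panel 1-2: Δb = 1.04 m, d̄ = (0.00+1.51)/2 = 0.755, v̄ = (0.00+0.95)/2 = 0.475 → q = 1.04×0.755×0.475 = 0.3730 m³/s
Panel 2-3: Δb = 0.48 m, d̄ = (1.51+1.68)/2 = 1.595, v̄ = (0.95+1.07)/2 = 1.01 → q = 0.48×1.595×1.01 = 0.7733 m³/s
Panel 3-4: Δb = 1.25 m, d̄ = (1.68+1.70)/2 = 1.69, v̄ = (1.07+0.94)/2 = 1.005 → q = 1.25×1.69×1.005 = 2.123 m³/s
Panel 4-5: Δb = 0.44 m, d̄ = (1.70+1.28)/2 = 1.49, v̄ = (0.94+1.01)/2 = 0.975 → q = 0.44×1.49×0.975 = 0.6392 m³/s
Panel 5-6: Δb = 0.59 m, d̄ = (1.28+0.00)/2 = 0.64, v̄ = (1.01+0.00)/2 = 0.505 → q = 0.59×0.64×0.505 = 0.1907 m³/s
Q = Σ q = 4.099 m³/s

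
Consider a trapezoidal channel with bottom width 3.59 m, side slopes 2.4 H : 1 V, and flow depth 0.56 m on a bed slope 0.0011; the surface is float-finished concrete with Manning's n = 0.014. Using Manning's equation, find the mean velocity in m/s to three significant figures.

A = (b + z·y)·y = (3.59 + 2.4×0.56)×0.56 = 2.763 m²
P = b + 2y√(1+z²) = 3.59 + 2×0.56×√(1+2.4²) = 6.502 m
R = A/P = 2.763/6.502 = 0.4250 m
Q = (1/n)·A·R^(2/3)·S^(1/2) = (1/0.014) × 2.763 × 0.4250^(2/3) × 0.0011^(1/2) = 3.700 m³/s
V = Q/A = 3.700/2.763 = 1.339 m/s

1.34 m/s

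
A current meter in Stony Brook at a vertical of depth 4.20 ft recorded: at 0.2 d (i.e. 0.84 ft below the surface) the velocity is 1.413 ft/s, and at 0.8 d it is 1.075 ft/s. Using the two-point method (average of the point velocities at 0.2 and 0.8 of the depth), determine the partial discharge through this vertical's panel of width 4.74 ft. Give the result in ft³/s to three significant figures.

v̄ = (1.413 + 1.075) / 2 = 1.244 ft/s
q = v̄ × d × w = 1.244 × 4.20 × 4.74 = 24.77 ft³/s

24.8 ft³/s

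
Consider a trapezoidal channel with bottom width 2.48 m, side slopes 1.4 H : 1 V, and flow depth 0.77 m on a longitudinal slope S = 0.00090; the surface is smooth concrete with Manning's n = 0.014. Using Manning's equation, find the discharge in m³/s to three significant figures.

3.86 m³/s

A = (b + z·y)·y = (2.48 + 1.4×0.77)×0.77 = 2.740 m²
P = b + 2y√(1+z²) = 2.48 + 2×0.77×√(1+1.4²) = 5.130 m
R = A/P = 2.740/5.130 = 0.5341 m
Q = (1/n)·A·R^(2/3)·S^(1/2) = (1/0.014) × 2.740 × 0.5341^(2/3) × 0.00090^(1/2) = 3.865 m³/s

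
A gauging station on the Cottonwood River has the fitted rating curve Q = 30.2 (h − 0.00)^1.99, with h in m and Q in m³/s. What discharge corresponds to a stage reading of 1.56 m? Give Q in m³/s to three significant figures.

Q = 30.2 × (1.56 − 0.00)^1.99 = 30.2 × 1.56^1.99 = 73.17 m³/s

73.2 m³/s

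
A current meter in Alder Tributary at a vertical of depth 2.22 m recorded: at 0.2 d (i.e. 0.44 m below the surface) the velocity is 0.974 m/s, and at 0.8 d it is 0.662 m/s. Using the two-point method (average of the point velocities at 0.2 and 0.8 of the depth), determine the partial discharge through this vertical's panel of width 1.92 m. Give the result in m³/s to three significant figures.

3.49 m³/s

v̄ = (0.974 + 0.662) / 2 = 0.8180 m/s
q = v̄ × d × w = 0.8180 × 2.22 × 1.92 = 3.487 m³/s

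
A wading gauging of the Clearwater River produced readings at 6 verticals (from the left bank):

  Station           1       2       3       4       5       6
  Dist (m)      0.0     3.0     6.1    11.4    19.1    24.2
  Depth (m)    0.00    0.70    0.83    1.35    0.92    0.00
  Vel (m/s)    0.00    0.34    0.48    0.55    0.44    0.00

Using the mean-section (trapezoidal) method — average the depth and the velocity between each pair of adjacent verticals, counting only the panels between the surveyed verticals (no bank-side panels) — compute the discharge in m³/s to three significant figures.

8.97 m³/s

Panel 1-2: Δb = 3 m, d̄ = (0.00+0.70)/2 = 0.35, v̄ = (0.00+0.34)/2 = 0.17 → q = 3×0.35×0.17 = 0.1785 m³/s
Panel 2-3: Δb = 3.1 m, d̄ = (0.70+0.83)/2 = 0.765, v̄ = (0.34+0.48)/2 = 0.41 → q = 3.1×0.765×0.41 = 0.9723 m³/s
Panel 3-4: Δb = 5.3 m, d̄ = (0.83+1.35)/2 = 1.09, v̄ = (0.48+0.55)/2 = 0.515 → q = 5.3×1.09×0.515 = 2.975 m³/s
Panel 4-5: Δb = 7.7 m, d̄ = (1.35+0.92)/2 = 1.135, v̄ = (0.55+0.44)/2 = 0.495 → q = 7.7×1.135×0.495 = 4.326 m³/s
Panel 5-6: Δb = 5.1 m, d̄ = (0.92+0.00)/2 = 0.46, v̄ = (0.44+0.00)/2 = 0.22 → q = 5.1×0.46×0.22 = 0.5161 m³/s
Q = Σ q = 8.968 m³/s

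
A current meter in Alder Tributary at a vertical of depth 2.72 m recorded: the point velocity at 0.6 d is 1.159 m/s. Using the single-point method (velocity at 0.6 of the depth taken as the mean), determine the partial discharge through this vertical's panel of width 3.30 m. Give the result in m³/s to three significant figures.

v̄ = v₀.₆ = 1.159 m/s
q = v̄ × d × w = 1.159 × 2.72 × 3.30 = 10.40 m³/s

10.4 m³/s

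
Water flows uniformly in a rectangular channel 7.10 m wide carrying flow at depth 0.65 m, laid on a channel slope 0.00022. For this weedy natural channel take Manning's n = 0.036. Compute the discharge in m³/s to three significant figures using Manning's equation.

1.28 m³/s

A = b·y = 7.10 × 0.65 = 4.615 m²
P = b + 2y = 7.10 + 2×0.65 = 8.400 m
R = A/P = 4.615/8.400 = 0.5494 m
Q = (1/n)·A·R^(2/3)·S^(1/2) = (1/0.036) × 4.615 × 0.5494^(2/3) × 0.00022^(1/2) = 1.275 m³/s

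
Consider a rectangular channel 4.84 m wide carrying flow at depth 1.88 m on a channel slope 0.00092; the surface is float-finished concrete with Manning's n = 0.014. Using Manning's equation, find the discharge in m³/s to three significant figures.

20.5 m³/s

A = b·y = 4.84 × 1.88 = 9.099 m²
P = b + 2y = 4.84 + 2×1.88 = 8.600 m
R = A/P = 9.099/8.600 = 1.058 m
Q = (1/n)·A·R^(2/3)·S^(1/2) = (1/0.014) × 9.099 × 1.058^(2/3) × 0.00092^(1/2) = 20.47 m³/s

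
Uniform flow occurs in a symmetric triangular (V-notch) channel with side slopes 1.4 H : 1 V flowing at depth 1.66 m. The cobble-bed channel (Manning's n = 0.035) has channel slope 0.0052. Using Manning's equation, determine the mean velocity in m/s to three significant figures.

1.59 m/s

A = z·y² = 1.4×1.66² = 3.858 m²
P = 2y√(1+z²) = 2×1.66×√(1+1.4²) = 5.712 m
R = A/P = 3.858/5.712 = 0.6754 m
Q = (1/n)·A·R^(2/3)·S^(1/2) = (1/0.035) × 3.858 × 0.6754^(2/3) × 0.0052^(1/2) = 6.119 m³/s
V = Q/A = 6.119/3.858 = 1.586 m/s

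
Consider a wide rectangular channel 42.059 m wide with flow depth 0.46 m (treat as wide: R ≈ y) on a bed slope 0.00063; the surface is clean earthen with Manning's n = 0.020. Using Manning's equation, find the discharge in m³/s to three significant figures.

14.5 m³/s

A = b·y = 42.059 × 0.46 = 19.35 m²
Wide channel: R ≈ y = 0.46 m
Q = (1/n)·A·R^(2/3)·S^(1/2) = (1/0.020) × 19.35 × 0.4600^(2/3) × 0.00063^(1/2) = 14.47 m³/s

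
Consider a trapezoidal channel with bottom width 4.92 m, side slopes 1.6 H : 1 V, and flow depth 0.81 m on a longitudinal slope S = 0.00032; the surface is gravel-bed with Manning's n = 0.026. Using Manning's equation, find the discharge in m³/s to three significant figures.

A = (b + z·y)·y = (4.92 + 1.6×0.81)×0.81 = 5.035 m²
P = b + 2y√(1+z²) = 4.92 + 2×0.81×√(1+1.6²) = 7.977 m
R = A/P = 5.035/7.977 = 0.6312 m
Q = (1/n)·A·R^(2/3)·S^(1/2) = (1/0.026) × 5.035 × 0.6312^(2/3) × 0.00032^(1/2) = 2.549 m³/s

2.55 m³/s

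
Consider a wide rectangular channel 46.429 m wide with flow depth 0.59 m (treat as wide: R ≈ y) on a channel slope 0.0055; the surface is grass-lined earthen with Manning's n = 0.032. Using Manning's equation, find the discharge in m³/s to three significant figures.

A = b·y = 46.429 × 0.59 = 27.39 m²
Wide channel: R ≈ y = 0.59 m
Q = (1/n)·A·R^(2/3)·S^(1/2) = (1/0.032) × 27.39 × 0.5900^(2/3) × 0.0055^(1/2) = 44.66 m³/s

44.7 m³/s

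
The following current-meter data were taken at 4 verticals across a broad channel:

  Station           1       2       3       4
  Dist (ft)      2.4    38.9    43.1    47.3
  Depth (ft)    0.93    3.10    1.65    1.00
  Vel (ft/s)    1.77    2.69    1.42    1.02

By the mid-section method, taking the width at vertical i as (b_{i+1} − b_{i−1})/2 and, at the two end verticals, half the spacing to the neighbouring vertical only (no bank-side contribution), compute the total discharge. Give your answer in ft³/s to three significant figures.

w_1 = (38.9 − 2.4)/2 = 18.25 ft; q_1 = 1.77 × 0.93 × 18.25 = 30.04 ft³/s
w_2 = (43.1 − 2.4)/2 = 20.35 ft; q_2 = 2.69 × 3.10 × 20.35 = 169.7 ft³/s
w_3 = (47.3 − 38.9)/2 = 4.2 ft; q_3 = 1.42 × 1.65 × 4.2 = 9.841 ft³/s
w_4 = (47.3 − 43.1)/2 = 2.1 ft; q_4 = 1.02 × 1.00 × 2.1 = 2.142 ft³/s
Q = Σ qᵢ = 211.7 ft³/s

212 ft³/s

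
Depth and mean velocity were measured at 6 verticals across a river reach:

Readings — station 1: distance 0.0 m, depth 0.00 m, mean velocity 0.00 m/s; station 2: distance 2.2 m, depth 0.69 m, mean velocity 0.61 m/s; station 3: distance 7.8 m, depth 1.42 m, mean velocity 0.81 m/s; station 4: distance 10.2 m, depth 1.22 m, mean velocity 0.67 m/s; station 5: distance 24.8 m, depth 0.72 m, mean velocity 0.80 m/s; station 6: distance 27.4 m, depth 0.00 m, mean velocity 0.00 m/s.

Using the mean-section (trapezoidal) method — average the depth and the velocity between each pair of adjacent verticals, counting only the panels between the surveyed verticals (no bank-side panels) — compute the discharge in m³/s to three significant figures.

Panel 1-2: Δb = 2.2 m, d̄ = (0.00+0.69)/2 = 0.345, v̄ = (0.00+0.61)/2 = 0.305 → q = 2.2×0.345×0.305 = 0.2315 m³/s
Panel 2-3: Δb = 5.6 m, d̄ = (0.69+1.42)/2 = 1.055, v̄ = (0.61+0.81)/2 = 0.71 → q = 5.6×1.055×0.71 = 4.195 m³/s
Panel 3-4: Δb = 2.4 m, d̄ = (1.42+1.22)/2 = 1.32, v̄ = (0.81+0.67)/2 = 0.74 → q = 2.4×1.32×0.74 = 2.344 m³/s
Panel 4-5: Δb = 14.6 m, d̄ = (1.22+0.72)/2 = 0.97, v̄ = (0.67+0.80)/2 = 0.735 → q = 14.6×0.97×0.735 = 10.41 m³/s
Panel 5-6: Δb = 2.6 m, d̄ = (0.72+0.00)/2 = 0.36, v̄ = (0.80+0.00)/2 = 0.4 → q = 2.6×0.36×0.4 = 0.3744 m³/s
Q = Σ q = 17.55 m³/s

17.6 m³/s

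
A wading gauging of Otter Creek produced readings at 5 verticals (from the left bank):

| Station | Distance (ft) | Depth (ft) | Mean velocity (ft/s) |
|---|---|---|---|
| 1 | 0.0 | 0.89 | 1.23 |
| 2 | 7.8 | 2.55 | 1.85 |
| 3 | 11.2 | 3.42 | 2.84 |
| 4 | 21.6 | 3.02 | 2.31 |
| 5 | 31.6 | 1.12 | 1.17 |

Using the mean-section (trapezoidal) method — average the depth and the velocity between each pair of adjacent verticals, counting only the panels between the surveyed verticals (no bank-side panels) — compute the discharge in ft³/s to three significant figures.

167 ft³/s

Panel 1-2: Δb = 7.8 ft, d̄ = (0.89+2.55)/2 = 1.72, v̄ = (1.23+1.85)/2 = 1.54 → q = 7.8×1.72×1.54 = 20.66 ft³/s
Panel 2-3: Δb = 3.4 ft, d̄ = (2.55+3.42)/2 = 2.985, v̄ = (1.85+2.84)/2 = 2.345 → q = 3.4×2.985×2.345 = 23.80 ft³/s
Panel 3-4: Δb = 10.4 ft, d̄ = (3.42+3.02)/2 = 3.22, v̄ = (2.84+2.31)/2 = 2.575 → q = 10.4×3.22×2.575 = 86.23 ft³/s
Panel 4-5: Δb = 10 ft, d̄ = (3.02+1.12)/2 = 2.07, v̄ = (2.31+1.17)/2 = 1.74 → q = 10×2.07×1.74 = 36.02 ft³/s
Q = Σ q = 166.7 ft³/s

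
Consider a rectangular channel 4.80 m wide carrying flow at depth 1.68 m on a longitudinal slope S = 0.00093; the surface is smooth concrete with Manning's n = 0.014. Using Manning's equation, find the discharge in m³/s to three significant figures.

17.4 m³/s

A = b·y = 4.80 × 1.68 = 8.064 m²
P = b + 2y = 4.80 + 2×1.68 = 8.160 m
R = A/P = 8.064/8.160 = 0.9882 m
Q = (1/n)·A·R^(2/3)·S^(1/2) = (1/0.014) × 8.064 × 0.9882^(2/3) × 0.00093^(1/2) = 17.43 m³/s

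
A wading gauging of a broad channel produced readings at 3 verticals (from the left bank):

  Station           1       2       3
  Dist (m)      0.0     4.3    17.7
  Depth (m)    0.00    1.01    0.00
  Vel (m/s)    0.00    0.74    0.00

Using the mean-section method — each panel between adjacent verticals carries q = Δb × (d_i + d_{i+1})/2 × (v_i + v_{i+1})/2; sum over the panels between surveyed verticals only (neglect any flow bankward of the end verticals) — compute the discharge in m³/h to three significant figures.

11900 m³/h

Panel 1-2: Δb = 4.3 m, d̄ = (0.00+1.01)/2 = 0.505, v̄ = (0.00+0.74)/2 = 0.37 → q = 4.3×0.505×0.37 = 0.8035 m³/s
Panel 2-3: Δb = 13.4 m, d̄ = (1.01+0.00)/2 = 0.505, v̄ = (0.74+0.00)/2 = 0.37 → q = 13.4×0.505×0.37 = 2.504 m³/s
Q = Σ q = 3.307 m³/s
= 3.307 × 3600 = 11910 m³/h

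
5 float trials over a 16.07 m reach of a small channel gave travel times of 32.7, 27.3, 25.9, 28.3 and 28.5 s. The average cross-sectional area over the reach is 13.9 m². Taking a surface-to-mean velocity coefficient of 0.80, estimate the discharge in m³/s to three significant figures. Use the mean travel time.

6.26 m³/s

t̄ = (32.7 + 27.3 + 25.9 + 28.3 + 28.5) / 5 = 28.54 s
v_surface = L / t̄ = 16.07 / 28.54 = 0.5631 m/s
v_mean = 0.80 × 0.5631 = 0.4505 m/s
Q = A × v_mean = 13.9 × 0.4505 = 6.261 m³/s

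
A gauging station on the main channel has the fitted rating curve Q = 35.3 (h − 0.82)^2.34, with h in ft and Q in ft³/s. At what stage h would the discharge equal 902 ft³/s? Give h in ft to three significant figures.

h − h₀ = (Q/C)^(1/b) = (902/35.3)^(1/2.34) = 3.995 ft
h = 0.82 + 3.995 = 4.815 ft

4.81 ft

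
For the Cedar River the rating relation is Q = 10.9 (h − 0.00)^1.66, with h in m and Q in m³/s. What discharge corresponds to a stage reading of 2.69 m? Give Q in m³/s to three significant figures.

56.3 m³/s

Q = 10.9 × (2.69 − 0.00)^1.66 = 10.9 × 2.69^1.66 = 56.34 m³/s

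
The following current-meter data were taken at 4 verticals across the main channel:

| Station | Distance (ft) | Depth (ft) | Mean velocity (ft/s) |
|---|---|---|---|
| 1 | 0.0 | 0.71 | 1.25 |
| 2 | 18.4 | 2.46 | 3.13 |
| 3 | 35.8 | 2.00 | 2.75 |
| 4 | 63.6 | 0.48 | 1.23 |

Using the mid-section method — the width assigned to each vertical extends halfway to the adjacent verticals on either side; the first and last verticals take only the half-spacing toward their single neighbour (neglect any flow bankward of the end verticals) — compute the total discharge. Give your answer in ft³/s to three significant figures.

278 ft³/s

w_1 = (18.4 − 0.0)/2 = 9.2 ft; q_1 = 1.25 × 0.71 × 9.2 = 8.165 ft³/s
w_2 = (35.8 − 0.0)/2 = 17.9 ft; q_2 = 3.13 × 2.46 × 17.9 = 137.8 ft³/s
w_3 = (63.6 − 18.4)/2 = 22.6 ft; q_3 = 2.75 × 2.00 × 22.6 = 124.3 ft³/s
w_4 = (63.6 − 35.8)/2 = 13.9 ft; q_4 = 1.23 × 0.48 × 13.9 = 8.207 ft³/s
Q = Σ qᵢ = 278.5 ft³/s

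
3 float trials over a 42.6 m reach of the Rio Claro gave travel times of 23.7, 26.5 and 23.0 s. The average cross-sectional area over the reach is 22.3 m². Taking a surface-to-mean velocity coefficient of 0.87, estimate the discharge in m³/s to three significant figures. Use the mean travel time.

33.9 m³/s

t̄ = (23.7 + 26.5 + 23.0) / 3 = 24.4 s
v_surface = L / t̄ = 42.6 / 24.4 = 1.746 m/s
v_mean = 0.87 × 1.746 = 1.519 m/s
Q = A × v_mean = 22.3 × 1.519 = 33.87 m³/s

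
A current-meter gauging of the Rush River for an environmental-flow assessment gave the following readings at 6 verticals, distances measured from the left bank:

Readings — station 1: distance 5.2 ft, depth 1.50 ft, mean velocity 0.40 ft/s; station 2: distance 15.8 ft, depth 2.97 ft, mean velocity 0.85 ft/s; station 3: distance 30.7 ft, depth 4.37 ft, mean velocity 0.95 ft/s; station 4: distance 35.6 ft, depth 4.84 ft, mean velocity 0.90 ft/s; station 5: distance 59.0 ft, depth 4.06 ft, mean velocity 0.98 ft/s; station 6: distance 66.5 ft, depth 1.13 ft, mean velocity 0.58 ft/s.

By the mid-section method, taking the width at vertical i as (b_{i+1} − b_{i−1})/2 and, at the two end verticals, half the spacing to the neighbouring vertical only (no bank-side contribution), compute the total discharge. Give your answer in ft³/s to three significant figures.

202 ft³/s

w_1 = (15.8 − 5.2)/2 = 5.3 ft; q_1 = 0.40 × 1.50 × 5.3 = 3.180 ft³/s
w_2 = (30.7 − 5.2)/2 = 12.75 ft; q_2 = 0.85 × 2.97 × 12.75 = 32.19 ft³/s
w_3 = (35.6 − 15.8)/2 = 9.9 ft; q_3 = 0.95 × 4.37 × 9.9 = 41.10 ft³/s
w_4 = (59.0 − 30.7)/2 = 14.15 ft; q_4 = 0.90 × 4.84 × 14.15 = 61.64 ft³/s
w_5 = (66.5 − 35.6)/2 = 15.45 ft; q_5 = 0.98 × 4.06 × 15.45 = 61.47 ft³/s
w_6 = (66.5 − 59.0)/2 = 3.75 ft; q_6 = 0.58 × 1.13 × 3.75 = 2.458 ft³/s
Q = Σ qᵢ = 202.0 ft³/s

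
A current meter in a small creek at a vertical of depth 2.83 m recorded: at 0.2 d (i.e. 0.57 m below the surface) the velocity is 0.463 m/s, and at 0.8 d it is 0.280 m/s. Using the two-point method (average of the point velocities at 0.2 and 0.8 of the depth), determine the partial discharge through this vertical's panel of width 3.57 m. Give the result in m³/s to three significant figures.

3.75 m³/s

v̄ = (0.463 + 0.280) / 2 = 0.3715 m/s
q = v̄ × d × w = 0.3715 × 2.83 × 3.57 = 3.753 m³/s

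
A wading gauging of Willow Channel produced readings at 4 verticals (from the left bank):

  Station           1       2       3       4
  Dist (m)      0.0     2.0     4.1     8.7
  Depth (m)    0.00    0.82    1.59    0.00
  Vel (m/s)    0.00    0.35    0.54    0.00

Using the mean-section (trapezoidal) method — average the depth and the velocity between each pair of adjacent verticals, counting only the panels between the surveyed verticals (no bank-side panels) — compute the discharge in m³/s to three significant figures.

Panel 1-2: Δb = 2 m, d̄ = (0.00+0.82)/2 = 0.41, v̄ = (0.00+0.35)/2 = 0.175 → q = 2×0.41×0.175 = 0.1435 m³/s
Panel 2-3: Δb = 2.1 m, d̄ = (0.82+1.59)/2 = 1.205, v̄ = (0.35+0.54)/2 = 0.445 → q = 2.1×1.205×0.445 = 1.126 m³/s
Panel 3-4: Δb = 4.6 m, d̄ = (1.59+0.00)/2 = 0.795, v̄ = (0.54+0.00)/2 = 0.27 → q = 4.6×0.795×0.27 = 0.9874 m³/s
Q = Σ q = 2.257 m³/s

2.26 m³/s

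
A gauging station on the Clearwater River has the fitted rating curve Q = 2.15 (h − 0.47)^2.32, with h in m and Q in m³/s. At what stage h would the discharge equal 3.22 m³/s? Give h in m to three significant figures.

h − h₀ = (Q/C)^(1/b) = (3.22/2.15)^(1/2.32) = 1.190 m
h = 0.47 + 1.190 = 1.660 m

1.66 m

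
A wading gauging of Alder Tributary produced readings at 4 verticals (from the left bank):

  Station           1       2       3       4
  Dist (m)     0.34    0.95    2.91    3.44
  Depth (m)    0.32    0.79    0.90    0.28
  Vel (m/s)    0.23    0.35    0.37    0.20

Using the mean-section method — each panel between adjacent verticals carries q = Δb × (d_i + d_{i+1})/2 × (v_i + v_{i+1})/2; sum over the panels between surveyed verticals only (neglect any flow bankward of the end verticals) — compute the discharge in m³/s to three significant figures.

Panel 1-2: Δb = 0.61 m, d̄ = (0.32+0.79)/2 = 0.555, v̄ = (0.23+0.35)/2 = 0.29 → q = 0.61×0.555×0.29 = 0.09818 m³/s
Panel 2-3: Δb = 1.96 m, d̄ = (0.79+0.90)/2 = 0.845, v̄ = (0.35+0.37)/2 = 0.36 → q = 1.96×0.845×0.36 = 0.5962 m³/s
Panel 3-4: Δb = 0.53 m, d̄ = (0.90+0.28)/2 = 0.59, v̄ = (0.37+0.20)/2 = 0.285 → q = 0.53×0.59×0.285 = 0.08912 m³/s
Q = Σ q = 0.7835 m³/s

0.784 m³/s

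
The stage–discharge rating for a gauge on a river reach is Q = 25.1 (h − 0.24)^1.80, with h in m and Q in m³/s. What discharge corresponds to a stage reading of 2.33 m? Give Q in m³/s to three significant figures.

94.6 m³/s

Q = 25.1 × (2.33 − 0.24)^1.80 = 25.1 × 2.09^1.80 = 94.61 m³/s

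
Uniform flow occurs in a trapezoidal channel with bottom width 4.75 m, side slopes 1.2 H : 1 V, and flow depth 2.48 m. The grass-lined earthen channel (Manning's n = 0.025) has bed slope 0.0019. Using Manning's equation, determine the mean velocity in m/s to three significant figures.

2.32 m/s

A = (b + z·y)·y = (4.75 + 1.2×2.48)×2.48 = 19.16 m²
P = b + 2y√(1+z²) = 4.75 + 2×2.48×√(1+1.2²) = 12.50 m
R = A/P = 19.16/12.50 = 1.533 m
Q = (1/n)·A·R^(2/3)·S^(1/2) = (1/0.025) × 19.16 × 1.533^(2/3) × 0.0019^(1/2) = 44.42 m³/s
V = Q/A = 44.42/19.16 = 2.318 m/s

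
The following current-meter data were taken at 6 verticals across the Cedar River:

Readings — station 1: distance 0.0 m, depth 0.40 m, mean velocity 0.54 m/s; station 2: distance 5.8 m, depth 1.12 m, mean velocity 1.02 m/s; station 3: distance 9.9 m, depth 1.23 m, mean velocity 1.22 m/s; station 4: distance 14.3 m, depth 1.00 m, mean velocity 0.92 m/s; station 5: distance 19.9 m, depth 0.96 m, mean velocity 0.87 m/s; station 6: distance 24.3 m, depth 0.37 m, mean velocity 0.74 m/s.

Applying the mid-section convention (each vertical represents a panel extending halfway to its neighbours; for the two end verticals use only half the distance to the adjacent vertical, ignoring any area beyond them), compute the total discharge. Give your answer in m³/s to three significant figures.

22.0 m³/s

w_1 = (5.8 − 0.0)/2 = 2.9 m; q_1 = 0.54 × 0.40 × 2.9 = 0.6264 m³/s
w_2 = (9.9 − 0.0)/2 = 4.95 m; q_2 = 1.02 × 1.12 × 4.95 = 5.655 m³/s
w_3 = (14.3 − 5.8)/2 = 4.25 m; q_3 = 1.22 × 1.23 × 4.25 = 6.378 m³/s
w_4 = (19.9 − 9.9)/2 = 5 m; q_4 = 0.92 × 1.00 × 5 = 4.600 m³/s
w_5 = (24.3 − 14.3)/2 = 5 m; q_5 = 0.87 × 0.96 × 5 = 4.176 m³/s
w_6 = (24.3 − 19.9)/2 = 2.2 m; q_6 = 0.74 × 0.37 × 2.2 = 0.6024 m³/s
Q = Σ qᵢ = 22.04 m³/s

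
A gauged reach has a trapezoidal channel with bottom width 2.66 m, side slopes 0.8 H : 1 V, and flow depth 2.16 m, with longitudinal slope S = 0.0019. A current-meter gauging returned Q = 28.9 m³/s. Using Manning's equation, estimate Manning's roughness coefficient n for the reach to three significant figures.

A = (b + z·y)·y = (2.66 + 0.8×2.16)×2.16 = 9.478 m²
P = b + 2y√(1+z²) = 2.66 + 2×2.16×√(1+0.8²) = 8.192 m
R = A/P = 9.478/8.192 = 1.157 m
n = (1/Q)·A·R^(2/3)·S^(1/2) = (1/28.9) × 9.478 × 1.102 × 0.04359 = 0.01575

0.0158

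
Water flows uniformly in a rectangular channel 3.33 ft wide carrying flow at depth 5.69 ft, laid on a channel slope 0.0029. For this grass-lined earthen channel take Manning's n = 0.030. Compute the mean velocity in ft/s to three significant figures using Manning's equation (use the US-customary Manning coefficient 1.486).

3.16 ft/s

A = b·y = 3.33 × 5.69 = 18.95 ft²
P = b + 2y = 3.33 + 2×5.69 = 14.71 ft
R = A/P = 18.95/14.71 = 1.288 ft
Q = (1.486/n)·A·R^(2/3)·S^(1/2) = (1.486/0.030) × 18.95 × 1.288^(2/3) × 0.0029^(1/2) = 59.83 ft³/s
V = Q/A = 59.83/18.95 = 3.158 ft/s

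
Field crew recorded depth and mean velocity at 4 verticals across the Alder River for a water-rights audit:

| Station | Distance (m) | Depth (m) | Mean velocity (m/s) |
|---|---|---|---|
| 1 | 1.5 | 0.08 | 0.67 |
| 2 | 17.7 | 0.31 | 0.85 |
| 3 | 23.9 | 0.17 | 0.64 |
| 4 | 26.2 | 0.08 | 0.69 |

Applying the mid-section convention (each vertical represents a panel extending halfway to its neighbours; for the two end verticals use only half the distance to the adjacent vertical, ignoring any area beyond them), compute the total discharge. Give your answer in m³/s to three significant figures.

3.91 m³/s

w_1 = (17.7 − 1.5)/2 = 8.1 m; q_1 = 0.67 × 0.08 × 8.1 = 0.4342 m³/s
w_2 = (23.9 − 1.5)/2 = 11.2 m; q_2 = 0.85 × 0.31 × 11.2 = 2.951 m³/s
w_3 = (26.2 − 17.7)/2 = 4.25 m; q_3 = 0.64 × 0.17 × 4.25 = 0.4624 m³/s
w_4 = (26.2 − 23.9)/2 = 1.15 m; q_4 = 0.69 × 0.08 × 1.15 = 0.06348 m³/s
Q = Σ qᵢ = 3.911 m³/s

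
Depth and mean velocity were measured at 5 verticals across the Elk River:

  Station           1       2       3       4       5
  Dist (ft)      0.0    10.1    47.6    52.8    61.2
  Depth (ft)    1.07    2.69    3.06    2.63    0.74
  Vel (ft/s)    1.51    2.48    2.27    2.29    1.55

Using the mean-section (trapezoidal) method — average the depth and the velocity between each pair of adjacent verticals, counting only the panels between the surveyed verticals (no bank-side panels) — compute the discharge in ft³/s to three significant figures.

Panel 1-2: Δb = 10.1 ft, d̄ = (1.07+2.69)/2 = 1.88, v̄ = (1.51+2.48)/2 = 1.995 → q = 10.1×1.88×1.995 = 37.88 ft³/s
Panel 2-3: Δb = 37.5 ft, d̄ = (2.69+3.06)/2 = 2.875, v̄ = (2.48+2.27)/2 = 2.375 → q = 37.5×2.875×2.375 = 256.1 ft³/s
Panel 3-4: Δb = 5.2 ft, d̄ = (3.06+2.63)/2 = 2.845, v̄ = (2.27+2.29)/2 = 2.28 → q = 5.2×2.845×2.28 = 33.73 ft³/s
Panel 4-5: Δb = 8.4 ft, d̄ = (2.63+0.74)/2 = 1.685, v̄ = (2.29+1.55)/2 = 1.92 → q = 8.4×1.685×1.92 = 27.18 ft³/s
Q = Σ q = 354.8 ft³/s

355 ft³/s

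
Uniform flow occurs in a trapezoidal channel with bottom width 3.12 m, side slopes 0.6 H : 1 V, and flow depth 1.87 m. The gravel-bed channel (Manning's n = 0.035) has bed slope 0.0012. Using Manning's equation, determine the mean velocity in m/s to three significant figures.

A = (b + z·y)·y = (3.12 + 0.6×1.87)×1.87 = 7.933 m²
P = b + 2y√(1+z²) = 3.12 + 2×1.87×√(1+0.6²) = 7.482 m
R = A/P = 7.933/7.482 = 1.060 m
Q = (1/n)·A·R^(2/3)·S^(1/2) = (1/0.035) × 7.933 × 1.060^(2/3) × 0.0012^(1/2) = 8.164 m³/s
V = Q/A = 8.164/7.933 = 1.029 m/s

1.03 m/s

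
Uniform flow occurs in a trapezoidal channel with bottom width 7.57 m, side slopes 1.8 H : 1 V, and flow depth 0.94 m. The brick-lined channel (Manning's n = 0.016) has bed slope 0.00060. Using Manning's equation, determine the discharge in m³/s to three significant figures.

A = (b + z·y)·y = (7.57 + 1.8×0.94)×0.94 = 8.706 m²
P = b + 2y√(1+z²) = 7.57 + 2×0.94×√(1+1.8²) = 11.44 m
R = A/P = 8.706/11.44 = 0.7610 m
Q = (1/n)·A·R^(2/3)·S^(1/2) = (1/0.016) × 8.706 × 0.7610^(2/3) × 0.00060^(1/2) = 11.11 m³/s

11.1 m³/s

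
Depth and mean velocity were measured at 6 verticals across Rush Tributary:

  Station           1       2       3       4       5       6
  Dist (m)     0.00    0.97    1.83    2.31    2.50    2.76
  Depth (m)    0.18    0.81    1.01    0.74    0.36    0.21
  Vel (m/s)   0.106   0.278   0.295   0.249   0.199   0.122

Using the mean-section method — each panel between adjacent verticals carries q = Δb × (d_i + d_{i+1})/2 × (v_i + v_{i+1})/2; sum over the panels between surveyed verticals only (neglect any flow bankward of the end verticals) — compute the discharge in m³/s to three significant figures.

Panel 1-2: Δb = 0.97 m, d̄ = (0.18+0.81)/2 = 0.495, v̄ = (0.106+0.278)/2 = 0.192 → q = 0.97×0.495×0.192 = 0.09219 m³/s
Panel 2-3: Δb = 0.86 m, d̄ = (0.81+1.01)/2 = 0.91, v̄ = (0.278+0.295)/2 = 0.2865 → q = 0.86×0.91×0.2865 = 0.2242 m³/s
Panel 3-4: Δb = 0.48 m, d̄ = (1.01+0.74)/2 = 0.875, v̄ = (0.295+0.249)/2 = 0.272 → q = 0.48×0.875×0.272 = 0.1142 m³/s
Panel 4-5: Δb = 0.19 m, d̄ = (0.74+0.36)/2 = 0.55, v̄ = (0.249+0.199)/2 = 0.224 → q = 0.19×0.55×0.224 = 0.02341 m³/s
Panel 5-6: Δb = 0.26 m, d̄ = (0.36+0.21)/2 = 0.285, v̄ = (0.199+0.122)/2 = 0.1605 → q = 0.26×0.285×0.1605 = 0.01189 m³/s
Q = Σ q = 0.4659 m³/s

0.466 m³/s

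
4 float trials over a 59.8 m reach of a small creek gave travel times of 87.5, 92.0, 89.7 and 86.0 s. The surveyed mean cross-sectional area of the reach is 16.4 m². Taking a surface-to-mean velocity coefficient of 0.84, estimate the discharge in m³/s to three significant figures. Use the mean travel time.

t̄ = (87.5 + 92.0 + 89.7 + 86.0) / 4 = 88.8 s
v_surface = L / t̄ = 59.8 / 88.8 = 0.6734 m/s
v_mean = 0.84 × 0.6734 = 0.5657 m/s
Q = A × v_mean = 16.4 × 0.5657 = 9.277 m³/s

9.28 m³/s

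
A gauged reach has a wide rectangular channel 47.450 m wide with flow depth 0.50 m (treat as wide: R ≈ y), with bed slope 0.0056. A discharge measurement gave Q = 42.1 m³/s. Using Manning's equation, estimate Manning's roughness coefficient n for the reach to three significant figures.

A = b·y = 47.450 × 0.50 = 23.73 m²
Wide channel: R ≈ y = 0.50 m
n = (1/Q)·A·R^(2/3)·S^(1/2) = (1/42.1) × 23.73 × 0.6300 × 0.07483 = 0.02657

0.0266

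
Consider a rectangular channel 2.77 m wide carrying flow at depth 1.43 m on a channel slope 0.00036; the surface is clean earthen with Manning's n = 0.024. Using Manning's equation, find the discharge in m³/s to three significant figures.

2.48 m³/s

A = b·y = 2.77 × 1.43 = 3.961 m²
P = b + 2y = 2.77 + 2×1.43 = 5.630 m
R = A/P = 3.961/5.630 = 0.7036 m
Q = (1/n)·A·R^(2/3)·S^(1/2) = (1/0.024) × 3.961 × 0.7036^(2/3) × 0.00036^(1/2) = 2.477 m³/s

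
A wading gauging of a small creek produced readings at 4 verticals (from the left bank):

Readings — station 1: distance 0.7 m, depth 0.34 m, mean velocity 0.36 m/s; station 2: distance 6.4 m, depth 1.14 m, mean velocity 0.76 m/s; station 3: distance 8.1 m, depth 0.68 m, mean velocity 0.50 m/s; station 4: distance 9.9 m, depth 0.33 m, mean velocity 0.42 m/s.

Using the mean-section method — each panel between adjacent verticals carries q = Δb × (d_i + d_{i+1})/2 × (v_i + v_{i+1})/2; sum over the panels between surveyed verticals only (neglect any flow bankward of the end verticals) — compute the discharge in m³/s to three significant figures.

Panel 1-2: Δb = 5.7 m, d̄ = (0.34+1.14)/2 = 0.74, v̄ = (0.36+0.76)/2 = 0.56 → q = 5.7×0.74×0.56 = 2.362 m³/s
Panel 2-3: Δb = 1.7 m, d̄ = (1.14+0.68)/2 = 0.91, v̄ = (0.76+0.50)/2 = 0.63 → q = 1.7×0.91×0.63 = 0.9746 m³/s
Panel 3-4: Δb = 1.8 m, d̄ = (0.68+0.33)/2 = 0.505, v̄ = (0.50+0.42)/2 = 0.46 → q = 1.8×0.505×0.46 = 0.4181 m³/s
Q = Σ q = 3.755 m³/s

3.75 m³/s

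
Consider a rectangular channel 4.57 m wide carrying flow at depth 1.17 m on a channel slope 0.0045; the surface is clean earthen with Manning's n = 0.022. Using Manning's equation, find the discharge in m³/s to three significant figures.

A = b·y = 4.57 × 1.17 = 5.347 m²
P = b + 2y = 4.57 + 2×1.17 = 6.910 m
R = A/P = 5.347/6.910 = 0.7738 m
Q = (1/n)·A·R^(2/3)·S^(1/2) = (1/0.022) × 5.347 × 0.7738^(2/3) × 0.0045^(1/2) = 13.74 m³/s

13.7 m³/s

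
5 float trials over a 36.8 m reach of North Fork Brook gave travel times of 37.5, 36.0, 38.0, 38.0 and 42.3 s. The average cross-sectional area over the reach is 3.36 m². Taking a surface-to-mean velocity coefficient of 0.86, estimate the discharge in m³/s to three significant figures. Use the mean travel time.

t̄ = (37.5 + 36.0 + 38.0 + 38.0 + 42.3) / 5 = 38.36 s
v_surface = L / t̄ = 36.8 / 38.36 = 0.9593 m/s
v_mean = 0.86 × 0.9593 = 0.8250 m/s
Q = A × v_mean = 3.36 × 0.8250 = 2.772 m³/s

2.77 m³/s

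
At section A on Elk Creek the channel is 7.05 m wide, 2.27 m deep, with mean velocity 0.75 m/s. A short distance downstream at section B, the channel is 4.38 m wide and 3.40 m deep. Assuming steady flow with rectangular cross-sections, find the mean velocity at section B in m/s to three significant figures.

0.806 m/s

Q = A₁V₁ = (7.05×2.27) × 0.75 = 12.00 m³/s
A₂ = 4.38 × 3.40 = 14.89 m²
V₂ = Q/A₂ = 12.00/14.89 = 0.8060 m/s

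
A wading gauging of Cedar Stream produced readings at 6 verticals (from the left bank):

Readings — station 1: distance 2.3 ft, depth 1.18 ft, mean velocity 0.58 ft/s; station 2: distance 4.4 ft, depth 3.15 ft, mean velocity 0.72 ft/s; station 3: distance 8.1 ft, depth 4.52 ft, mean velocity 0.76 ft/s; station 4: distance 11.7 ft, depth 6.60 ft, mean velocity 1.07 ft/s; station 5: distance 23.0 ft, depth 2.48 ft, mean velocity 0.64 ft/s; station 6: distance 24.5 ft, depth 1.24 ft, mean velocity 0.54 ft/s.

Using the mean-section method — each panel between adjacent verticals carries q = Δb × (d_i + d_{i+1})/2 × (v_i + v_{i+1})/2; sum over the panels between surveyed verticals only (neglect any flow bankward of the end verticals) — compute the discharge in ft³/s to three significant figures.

Panel 1-2: Δb = 2.1 ft, d̄ = (1.18+3.15)/2 = 2.165, v̄ = (0.58+0.72)/2 = 0.65 → q = 2.1×2.165×0.65 = 2.955 ft³/s
Panel 2-3: Δb = 3.7 ft, d̄ = (3.15+4.52)/2 = 3.835, v̄ = (0.72+0.76)/2 = 0.74 → q = 3.7×3.835×0.74 = 10.50 ft³/s
Panel 3-4: Δb = 3.6 ft, d̄ = (4.52+6.60)/2 = 5.56, v̄ = (0.76+1.07)/2 = 0.915 → q = 3.6×5.56×0.915 = 18.31 ft³/s
Panel 4-5: Δb = 11.3 ft, d̄ = (6.60+2.48)/2 = 4.54, v̄ = (1.07+0.64)/2 = 0.855 → q = 11.3×4.54×0.855 = 43.86 ft³/s
Panel 5-6: Δb = 1.5 ft, d̄ = (2.48+1.24)/2 = 1.86, v̄ = (0.64+0.54)/2 = 0.59 → q = 1.5×1.86×0.59 = 1.646 ft³/s
Q = Σ q = 77.28 ft³/s

77.3 ft³/s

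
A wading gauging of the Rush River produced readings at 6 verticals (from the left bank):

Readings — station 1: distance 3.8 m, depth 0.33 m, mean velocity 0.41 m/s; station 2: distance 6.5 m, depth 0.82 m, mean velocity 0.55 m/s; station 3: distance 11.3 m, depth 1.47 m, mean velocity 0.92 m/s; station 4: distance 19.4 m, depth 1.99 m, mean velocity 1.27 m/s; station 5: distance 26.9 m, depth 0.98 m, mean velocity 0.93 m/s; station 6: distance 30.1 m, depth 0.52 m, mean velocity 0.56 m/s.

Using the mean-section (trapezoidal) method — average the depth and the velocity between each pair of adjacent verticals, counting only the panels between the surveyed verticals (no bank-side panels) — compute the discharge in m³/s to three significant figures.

34.2 m³/s

Panel 1-2: Δb = 2.7 m, d̄ = (0.33+0.82)/2 = 0.575, v̄ = (0.41+0.55)/2 = 0.48 → q = 2.7×0.575×0.48 = 0.7452 m³/s
Panel 2-3: Δb = 4.8 m, d̄ = (0.82+1.47)/2 = 1.145, v̄ = (0.55+0.92)/2 = 0.735 → q = 4.8×1.145×0.735 = 4.040 m³/s
Panel 3-4: Δb = 8.1 m, d̄ = (1.47+1.99)/2 = 1.73, v̄ = (0.92+1.27)/2 = 1.095 → q = 8.1×1.73×1.095 = 15.34 m³/s
Panel 4-5: Δb = 7.5 m, d̄ = (1.99+0.98)/2 = 1.485, v̄ = (1.27+0.93)/2 = 1.1 → q = 7.5×1.485×1.1 = 12.25 m³/s
Panel 5-6: Δb = 3.2 m, d̄ = (0.98+0.52)/2 = 0.75, v̄ = (0.93+0.56)/2 = 0.745 → q = 3.2×0.75×0.745 = 1.788 m³/s
Q = Σ q = 34.17 m³/s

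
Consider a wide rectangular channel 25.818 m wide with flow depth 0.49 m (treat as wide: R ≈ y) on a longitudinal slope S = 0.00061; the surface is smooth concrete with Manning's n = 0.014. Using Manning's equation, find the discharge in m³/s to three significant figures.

A = b·y = 25.818 × 0.49 = 12.65 m²
Wide channel: R ≈ y = 0.49 m
Q = (1/n)·A·R^(2/3)·S^(1/2) = (1/0.014) × 12.65 × 0.4900^(2/3) × 0.00061^(1/2) = 13.87 m³/s

13.9 m³/s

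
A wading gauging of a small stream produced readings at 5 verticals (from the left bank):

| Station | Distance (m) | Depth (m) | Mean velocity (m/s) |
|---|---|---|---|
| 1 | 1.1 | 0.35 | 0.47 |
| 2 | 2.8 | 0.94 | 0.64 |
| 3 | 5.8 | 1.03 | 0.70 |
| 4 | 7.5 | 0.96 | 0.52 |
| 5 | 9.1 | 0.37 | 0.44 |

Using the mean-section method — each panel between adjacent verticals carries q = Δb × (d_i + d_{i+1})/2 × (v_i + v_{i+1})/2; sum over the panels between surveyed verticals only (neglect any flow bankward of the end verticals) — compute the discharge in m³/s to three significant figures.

4.13 m³/s

Panel 1-2: Δb = 1.7 m, d̄ = (0.35+0.94)/2 = 0.645, v̄ = (0.47+0.64)/2 = 0.555 → q = 1.7×0.645×0.555 = 0.6086 m³/s
Panel 2-3: Δb = 3 m, d̄ = (0.94+1.03)/2 = 0.985, v̄ = (0.64+0.70)/2 = 0.67 → q = 3×0.985×0.67 = 1.980 m³/s
Panel 3-4: Δb = 1.7 m, d̄ = (1.03+0.96)/2 = 0.995, v̄ = (0.70+0.52)/2 = 0.61 → q = 1.7×0.995×0.61 = 1.032 m³/s
Panel 4-5: Δb = 1.6 m, d̄ = (0.96+0.37)/2 = 0.665, v̄ = (0.52+0.44)/2 = 0.48 → q = 1.6×0.665×0.48 = 0.5107 m³/s
Q = Σ q = 4.131 m³/s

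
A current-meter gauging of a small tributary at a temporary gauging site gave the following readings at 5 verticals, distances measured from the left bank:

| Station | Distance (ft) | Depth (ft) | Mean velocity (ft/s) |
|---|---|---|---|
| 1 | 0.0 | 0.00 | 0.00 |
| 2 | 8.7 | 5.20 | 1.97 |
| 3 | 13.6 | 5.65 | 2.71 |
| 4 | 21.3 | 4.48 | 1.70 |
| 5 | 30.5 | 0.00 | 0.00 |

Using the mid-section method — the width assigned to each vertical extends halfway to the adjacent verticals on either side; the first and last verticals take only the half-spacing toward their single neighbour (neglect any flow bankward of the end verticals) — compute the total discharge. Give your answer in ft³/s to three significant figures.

w_2 = (13.6 − 0.0)/2 = 6.8 ft; q_2 = 1.97 × 5.20 × 6.8 = 69.66 ft³/s
w_3 = (21.3 − 8.7)/2 = 6.3 ft; q_3 = 2.71 × 5.65 × 6.3 = 96.46 ft³/s
w_4 = (30.5 − 13.6)/2 = 8.45 ft; q_4 = 1.70 × 4.48 × 8.45 = 64.36 ft³/s
Stations 1, 5 contribute zero (depth or velocity is 0).
Q = Σ qᵢ = 230.5 ft³/s

230 ft³/s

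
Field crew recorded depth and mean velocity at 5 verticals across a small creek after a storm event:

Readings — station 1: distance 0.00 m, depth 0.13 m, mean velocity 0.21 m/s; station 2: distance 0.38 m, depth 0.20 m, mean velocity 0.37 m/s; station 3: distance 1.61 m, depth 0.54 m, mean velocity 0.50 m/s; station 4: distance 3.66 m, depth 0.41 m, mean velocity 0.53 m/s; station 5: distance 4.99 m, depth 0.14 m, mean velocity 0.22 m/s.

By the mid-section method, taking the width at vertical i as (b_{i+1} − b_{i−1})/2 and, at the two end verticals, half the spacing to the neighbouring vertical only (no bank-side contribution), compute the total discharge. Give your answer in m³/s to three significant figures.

w_1 = (0.38 − 0.00)/2 = 0.19 m; q_1 = 0.21 × 0.13 × 0.19 = 0.005187 m³/s
w_2 = (1.61 − 0.00)/2 = 0.805 m; q_2 = 0.37 × 0.20 × 0.805 = 0.05957 m³/s
w_3 = (3.66 − 0.38)/2 = 1.64 m; q_3 = 0.50 × 0.54 × 1.64 = 0.4428 m³/s
w_4 = (4.99 − 1.61)/2 = 1.69 m; q_4 = 0.53 × 0.41 × 1.69 = 0.3672 m³/s
w_5 = (4.99 − 3.66)/2 = 0.665 m; q_5 = 0.22 × 0.14 × 0.665 = 0.02048 m³/s
Q = Σ qᵢ = 0.8953 m³/s

0.895 m³/s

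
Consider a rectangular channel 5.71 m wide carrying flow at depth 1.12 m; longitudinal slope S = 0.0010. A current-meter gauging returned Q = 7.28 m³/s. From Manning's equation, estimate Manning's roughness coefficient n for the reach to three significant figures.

A = b·y = 5.71 × 1.12 = 6.395 m²
P = b + 2y = 5.71 + 2×1.12 = 7.950 m
R = A/P = 6.395/7.950 = 0.8044 m
n = (1/Q)·A·R^(2/3)·S^(1/2) = (1/7.28) × 6.395 × 0.8650 × 0.03162 = 0.02403

0.0240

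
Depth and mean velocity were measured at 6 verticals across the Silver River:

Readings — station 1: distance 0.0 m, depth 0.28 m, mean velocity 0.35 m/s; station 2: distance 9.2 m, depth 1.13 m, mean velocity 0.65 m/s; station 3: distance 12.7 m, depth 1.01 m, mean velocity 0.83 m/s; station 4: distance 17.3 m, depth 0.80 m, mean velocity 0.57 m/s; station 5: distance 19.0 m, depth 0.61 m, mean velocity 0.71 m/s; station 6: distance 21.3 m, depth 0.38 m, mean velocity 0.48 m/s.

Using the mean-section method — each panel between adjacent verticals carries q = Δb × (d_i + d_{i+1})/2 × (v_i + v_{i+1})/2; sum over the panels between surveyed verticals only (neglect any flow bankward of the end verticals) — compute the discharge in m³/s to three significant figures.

Panel 1-2: Δb = 9.2 m, d̄ = (0.28+1.13)/2 = 0.705, v̄ = (0.35+0.65)/2 = 0.5 → q = 9.2×0.705×0.5 = 3.243 m³/s
Panel 2-3: Δb = 3.5 m, d̄ = (1.13+1.01)/2 = 1.07, v̄ = (0.65+0.83)/2 = 0.74 → q = 3.5×1.07×0.74 = 2.771 m³/s
Panel 3-4: Δb = 4.6 m, d̄ = (1.01+0.80)/2 = 0.905, v̄ = (0.83+0.57)/2 = 0.7 → q = 4.6×0.905×0.7 = 2.914 m³/s
Panel 4-5: Δb = 1.7 m, d̄ = (0.80+0.61)/2 = 0.705, v̄ = (0.57+0.71)/2 = 0.64 → q = 1.7×0.705×0.64 = 0.7670 m³/s
Panel 5-6: Δb = 2.3 m, d̄ = (0.61+0.38)/2 = 0.495, v̄ = (0.71+0.48)/2 = 0.595 → q = 2.3×0.495×0.595 = 0.6774 m³/s
Q = Σ q = 10.37 m³/s

10.4 m³/s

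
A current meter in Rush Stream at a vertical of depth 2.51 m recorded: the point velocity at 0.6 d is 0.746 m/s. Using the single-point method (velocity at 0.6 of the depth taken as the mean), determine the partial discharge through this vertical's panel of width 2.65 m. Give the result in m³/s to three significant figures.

4.96 m³/s

v̄ = v₀.₆ = 0.746 m/s
q = v̄ × d × w = 0.7460 × 2.51 × 2.65 = 4.962 m³/s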